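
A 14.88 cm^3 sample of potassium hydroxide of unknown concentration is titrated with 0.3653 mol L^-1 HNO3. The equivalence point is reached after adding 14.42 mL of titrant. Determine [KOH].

n(HNO3) delivered = 0.3653 x 0.01442 = 0.005268 mol.
For a 1:1 reaction, n(KOH) = 0.005268 mol.
[KOH] = 0.005268 mol / 0.01488 L = 0.354 M.

0.354 M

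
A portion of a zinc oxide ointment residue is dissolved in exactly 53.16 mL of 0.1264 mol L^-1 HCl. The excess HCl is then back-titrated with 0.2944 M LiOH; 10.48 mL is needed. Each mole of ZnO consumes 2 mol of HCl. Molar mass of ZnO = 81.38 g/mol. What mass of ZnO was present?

0.148 g

Total n(HCl) added = 0.1264 x 0.05316 = 0.006719 mol.
n(LiOH) used = 0.2944 x 0.01048 = 0.003085 mol, which equals the excess n(HCl).
So n(HCl) consumed by the sample = 0.006719 - 0.003085 = 0.003634 mol.
n(ZnO) = 0.003634 / 2 = 0.001817 mol.
mass = 0.001817 mol x 81.38 g/mol = 0.148 g.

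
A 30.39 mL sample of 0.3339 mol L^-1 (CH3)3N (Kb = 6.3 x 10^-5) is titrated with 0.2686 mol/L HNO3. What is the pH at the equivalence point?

n((CH3)3N) = 0.3339 x 0.03039 = 0.01015 mol; V(HNO3) at equivalence = 0.01015/0.2686 = 0.03778 L.
At equivalence the base is fully converted to (CH3)3NH+; total volume = 0.06817 L, so [(CH3)3NH+] = 0.01015/0.06817 = 0.1489 M.
Ka((CH3)3NH+) = Kw/Kb = 1.0e-14 / 6.3 x 10^-5 = 1.59e-10.
[H^+] = sqrt(Ka x [(CH3)3NH+]) = sqrt(1.59e-10 x 0.1489) = 4.86e-6 M.
pH = -log(4.86e-6) = 5.31.

5.31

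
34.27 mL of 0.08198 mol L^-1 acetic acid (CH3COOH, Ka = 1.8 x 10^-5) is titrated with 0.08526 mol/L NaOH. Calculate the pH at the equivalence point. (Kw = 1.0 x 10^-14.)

8.68

n(CH3COOH) = 0.08198 x 0.03427 = 0.002809 mol; V(NaOH) at equivalence = 0.002809/0.08526 = 0.03295 L.
At equivalence all the acid is converted to CH3COO-; total volume = 0.03427 + 0.03295 = 0.06722 L, so [CH3COO-] = 0.002809/0.06722 = 0.04179 M.
Kb = Kw/Ka = 1.0e-14 / 1.8 x 10^-5 = 5.56e-10.
[OH^-] = sqrt(Kb x [CH3COO-]) = sqrt(5.56e-10 x 0.04179) = 4.82e-6 M.
pOH = 5.32, so pH = 14.00 - 5.32 = 8.68.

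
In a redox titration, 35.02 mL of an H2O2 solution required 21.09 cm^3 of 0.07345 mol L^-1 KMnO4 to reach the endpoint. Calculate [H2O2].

0.111 M

n(KMnO4) = 0.07345 x 0.02109 = 0.001549 mol.
From the balanced equation, 2 mol KMnO4 reacts with 5 mol H2O2, so n(H2O2) = 0.001549 x 5/2 = 0.003873 mol.
[H2O2] = 0.003873 / 0.03502 L = 0.111 M.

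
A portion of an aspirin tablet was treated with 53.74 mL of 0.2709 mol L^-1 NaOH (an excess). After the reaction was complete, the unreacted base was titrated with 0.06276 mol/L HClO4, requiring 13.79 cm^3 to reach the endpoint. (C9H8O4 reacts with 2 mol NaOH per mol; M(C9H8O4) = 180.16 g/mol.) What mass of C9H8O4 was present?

1.23 g

Total n(NaOH) added = 0.2709 x 0.05374 = 0.01456 mol.
n(HClO4) used = 0.06276 x 0.01379 = 0.0008655 mol, which equals the excess n(NaOH).
So n(NaOH) consumed by the sample = 0.01456 - 0.0008655 = 0.01369 mol.
n(C9H8O4) = 0.01369 / 2 = 0.006846 mol.
mass = 0.006846 mol x 180.16 g/mol = 1.23 g.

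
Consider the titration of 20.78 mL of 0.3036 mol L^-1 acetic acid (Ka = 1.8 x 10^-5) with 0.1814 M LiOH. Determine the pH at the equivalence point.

n(CH3COOH) = 0.3036 x 0.02078 = 0.006309 mol; V(LiOH) at equivalence = 0.006309/0.1814 = 0.03478 L.
At equivalence all the acid is converted to CH3COO-; total volume = 0.02078 + 0.03478 = 0.05556 L, so [CH3COO-] = 0.006309/0.05556 = 0.1136 M.
Kb = Kw/Ka = 1.0e-14 / 1.8 x 10^-5 = 5.56e-10.
[OH^-] = sqrt(Kb x [CH3COO-]) = sqrt(5.56e-10 x 0.1136) = 7.94e-6 M.
pOH = 5.10, so pH = 14.00 - 5.10 = 8.90.

8.90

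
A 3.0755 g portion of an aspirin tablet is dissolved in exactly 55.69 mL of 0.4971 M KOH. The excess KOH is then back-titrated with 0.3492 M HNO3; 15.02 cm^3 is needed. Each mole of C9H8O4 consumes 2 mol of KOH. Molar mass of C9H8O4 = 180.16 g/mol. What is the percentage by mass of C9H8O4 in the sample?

65.7%

Total n(KOH) added = 0.4971 x 0.05569 = 0.02768 mol.
n(HNO3) used = 0.3492 x 0.01502 = 0.005245 mol, which equals the excess n(KOH).
So n(KOH) consumed by the sample = 0.02768 - 0.005245 = 0.02244 mol.
n(C9H8O4) = 0.02244 / 2 = 0.01122 mol.
mass C9H8O4 = 0.01122 x 180.16 = 2.021 g, so %C9H8O4 = 2.021/3.0755 x 100 = 65.7%.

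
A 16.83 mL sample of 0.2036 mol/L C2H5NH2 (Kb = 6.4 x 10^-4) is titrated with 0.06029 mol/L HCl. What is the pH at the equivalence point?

6.07

n(C2H5NH2) = 0.2036 x 0.01683 = 0.003427 mol; V(HCl) at equivalence = 0.003427/0.06029 = 0.05684 L.
At equivalence the base is fully converted to C2H5NH3+; total volume = 0.07367 L, so [C2H5NH3+] = 0.003427/0.07367 = 0.04652 M.
Ka(C2H5NH3+) = Kw/Kb = 1.0e-14 / 6.4 x 10^-4 = 1.56e-11.
[H^+] = sqrt(Ka x [C2H5NH3+]) = sqrt(1.56e-11 x 0.04652) = 8.53e-7 M.
pH = -log(8.53e-7) = 6.07.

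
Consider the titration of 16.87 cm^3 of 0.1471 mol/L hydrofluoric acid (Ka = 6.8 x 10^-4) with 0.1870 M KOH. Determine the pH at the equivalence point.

n(HF) = 0.1471 x 0.01687 = 0.002482 mol; V(KOH) at equivalence = 0.002482/0.1870 = 0.01327 L.
At equivalence all the acid is converted to F-; total volume = 0.01687 + 0.01327 = 0.03014 L, so [F-] = 0.002482/0.03014 = 0.08233 M.
Kb = Kw/Ka = 1.0e-14 / 6.8 x 10^-4 = 1.47e-11.
[OH^-] = sqrt(Kb x [F-]) = sqrt(1.47e-11 x 0.08233) = 1.10e-6 M.
pOH = 5.96, so pH = 14.00 - 5.96 = 8.04.

8.04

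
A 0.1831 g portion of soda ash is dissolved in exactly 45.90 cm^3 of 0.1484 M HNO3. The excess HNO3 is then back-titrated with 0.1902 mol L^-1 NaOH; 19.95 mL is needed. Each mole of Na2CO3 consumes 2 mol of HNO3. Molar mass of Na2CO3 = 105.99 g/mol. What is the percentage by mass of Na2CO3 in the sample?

87.3%

Total n(HNO3) added = 0.1484 x 0.04590 = 0.006812 mol.
n(NaOH) used = 0.1902 x 0.01995 = 0.003794 mol, which equals the excess n(HNO3).
So n(HNO3) consumed by the sample = 0.006812 - 0.003794 = 0.003017 mol.
n(Na2CO3) = 0.003017 / 2 = 0.001509 mol.
mass Na2CO3 = 0.001509 x 105.99 = 0.1599 g, so %Na2CO3 = 0.1599/0.1831 x 100 = 87.3%.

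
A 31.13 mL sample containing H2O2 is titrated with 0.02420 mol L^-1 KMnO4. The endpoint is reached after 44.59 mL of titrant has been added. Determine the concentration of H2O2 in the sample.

n(KMnO4) = 0.02420 x 0.04459 = 0.001079 mol.
From the balanced equation, 2 mol KMnO4 reacts with 5 mol H2O2, so n(H2O2) = 0.001079 x 5/2 = 0.002698 mol.
[H2O2] = 0.002698 / 0.03113 L = 0.0867 M.

0.0867 M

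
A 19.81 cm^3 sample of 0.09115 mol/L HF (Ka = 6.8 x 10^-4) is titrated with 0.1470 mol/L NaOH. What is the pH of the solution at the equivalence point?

n(HF) = 0.09115 x 0.01981 = 0.001806 mol; V(NaOH) at equivalence = 0.001806/0.1470 = 0.01228 L.
At equivalence all the acid is converted to F-; total volume = 0.01981 + 0.01228 = 0.03209 L, so [F-] = 0.001806/0.03209 = 0.05626 M.
Kb = Kw/Ka = 1.0e-14 / 6.8 x 10^-4 = 1.47e-11.
[OH^-] = sqrt(Kb x [F-]) = sqrt(1.47e-11 x 0.05626) = 9.10e-7 M.
pOH = 6.04, so pH = 14.00 - 6.04 = 7.96.

7.96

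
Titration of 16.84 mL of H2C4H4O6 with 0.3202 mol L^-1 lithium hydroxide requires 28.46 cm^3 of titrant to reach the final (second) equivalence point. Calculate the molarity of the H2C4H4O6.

0.271 M

n(LiOH) = 0.3202 x 0.02846 = 0.009113 mol.
At the final (second) equivalence point, 2 mol OH^- react per mol H2C4H4O6, so n(H2C4H4O6) = 0.009113 / 2 = 0.004556 mol.
[H2C4H4O6] = 0.004556 / 0.01684 L = 0.271 M.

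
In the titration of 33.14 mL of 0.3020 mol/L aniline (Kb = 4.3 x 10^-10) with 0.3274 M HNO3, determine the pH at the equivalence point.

2.72

n(C6H5NH2) = 0.3020 x 0.03314 = 0.01001 mol; V(HNO3) at equivalence = 0.01001/0.3274 = 0.03057 L.
At equivalence the base is fully converted to C6H5NH3+; total volume = 0.06371 L, so [C6H5NH3+] = 0.01001/0.06371 = 0.1571 M.
Ka(C6H5NH3+) = Kw/Kb = 1.0e-14 / 4.3 x 10^-10 = 2.33e-5.
[H^+] = sqrt(Ka x [C6H5NH3+]) = sqrt(2.33e-5 x 0.1571) = 0.00191 M.
pH = -log(0.00191) = 2.72.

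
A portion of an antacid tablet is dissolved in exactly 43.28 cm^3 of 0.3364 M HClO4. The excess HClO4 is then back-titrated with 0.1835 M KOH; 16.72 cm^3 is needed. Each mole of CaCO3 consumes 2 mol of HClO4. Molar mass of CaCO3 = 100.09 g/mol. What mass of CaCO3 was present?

Total n(HClO4) added = 0.3364 x 0.04328 = 0.01456 mol.
n(KOH) used = 0.1835 x 0.01672 = 0.003068 mol, which equals the excess n(HClO4).
So n(HClO4) consumed by the sample = 0.01456 - 0.003068 = 0.01149 mol.
n(CaCO3) = 0.01149 / 2 = 0.005746 mol.
mass = 0.005746 mol x 100.09 g/mol = 0.575 g.

0.575 g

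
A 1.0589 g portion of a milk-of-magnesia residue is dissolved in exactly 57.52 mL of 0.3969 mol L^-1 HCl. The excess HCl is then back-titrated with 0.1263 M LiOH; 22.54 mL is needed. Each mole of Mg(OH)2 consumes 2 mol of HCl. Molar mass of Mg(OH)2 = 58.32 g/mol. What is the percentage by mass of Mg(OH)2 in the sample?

Total n(HCl) added = 0.3969 x 0.05752 = 0.02283 mol.
n(LiOH) used = 0.1263 x 0.02254 = 0.002847 mol, which equals the excess n(HCl).
So n(HCl) consumed by the sample = 0.02283 - 0.002847 = 0.01998 mol.
n(Mg(OH)2) = 0.01998 / 2 = 0.009991 mol.
mass Mg(OH)2 = 0.009991 x 58.32 = 0.5827 g, so %Mg(OH)2 = 0.5827/1.0589 x 100 = 55.0%.

55.0%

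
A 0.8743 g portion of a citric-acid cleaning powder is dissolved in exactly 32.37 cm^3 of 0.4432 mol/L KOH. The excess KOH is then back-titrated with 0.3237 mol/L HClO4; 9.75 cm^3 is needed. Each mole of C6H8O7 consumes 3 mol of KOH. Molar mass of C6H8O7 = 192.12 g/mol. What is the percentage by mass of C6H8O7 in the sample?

Total n(KOH) added = 0.4432 x 0.03237 = 0.01435 mol.
n(HClO4) used = 0.3237 x 0.009750 = 0.003156 mol, which equals the excess n(KOH).
So n(KOH) consumed by the sample = 0.01435 - 0.003156 = 0.01119 mol.
n(C6H8O7) = 0.01119 / 3 = 0.003730 mol.
mass C6H8O7 = 0.003730 x 192.12 = 0.7166 g, so %C6H8O7 = 0.7166/0.8743 x 100 = 82.0%.

82.0%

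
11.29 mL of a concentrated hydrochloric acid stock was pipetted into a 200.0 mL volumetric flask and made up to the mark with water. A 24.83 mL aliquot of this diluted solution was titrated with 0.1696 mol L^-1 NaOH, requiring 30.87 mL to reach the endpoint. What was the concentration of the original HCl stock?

3.74 M

n(NaOH) = 0.1696 x 0.03087 = 0.005236 mol.
n(HCl) in the aliquot = 0.005236 mol.
[diluted HCl] = 0.005236 / 0.02483 = 0.2109 M.
Dilution factor = 200.0/11.29 = 17.71, so [stock] = 0.2109 x 17.71 = 3.74 M.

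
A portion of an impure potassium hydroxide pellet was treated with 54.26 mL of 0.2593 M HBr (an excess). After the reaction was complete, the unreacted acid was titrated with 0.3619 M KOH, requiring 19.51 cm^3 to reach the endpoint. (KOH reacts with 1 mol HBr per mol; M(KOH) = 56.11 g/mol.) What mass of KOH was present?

Total n(HBr) added = 0.2593 x 0.05426 = 0.01407 mol.
n(KOH) used = 0.3619 x 0.01951 = 0.007061 mol, which equals the excess n(HBr).
So n(HBr) consumed by the sample = 0.01407 - 0.007061 = 0.007009 mol.
n(KOH) = 0.007009 / 1 = 0.007009 mol.
mass = 0.007009 mol x 56.11 g/mol = 0.393 g.

0.393 g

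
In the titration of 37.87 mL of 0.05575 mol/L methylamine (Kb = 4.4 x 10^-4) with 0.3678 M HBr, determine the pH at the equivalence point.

5.98

n(CH3NH2) = 0.05575 x 0.03787 = 0.002111 mol; V(HBr) at equivalence = 0.002111/0.3678 = 0.005740 L.
At equivalence the base is fully converted to CH3NH3+; total volume = 0.04361 L, so [CH3NH3+] = 0.002111/0.04361 = 0.04841 M.
Ka(CH3NH3+) = Kw/Kb = 1.0e-14 / 4.4 x 10^-4 = 2.27e-11.
[H^+] = sqrt(Ka x [CH3NH3+]) = sqrt(2.27e-11 x 0.04841) = 1.05e-6 M.
pH = -log(1.05e-6) = 5.98.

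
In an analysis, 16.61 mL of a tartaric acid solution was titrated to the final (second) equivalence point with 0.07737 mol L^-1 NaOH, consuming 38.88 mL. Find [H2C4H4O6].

0.0906 M

n(NaOH) = 0.07737 x 0.03888 = 0.003008 mol.
At the final (second) equivalence point, 2 mol OH^- react per mol H2C4H4O6, so n(H2C4H4O6) = 0.003008 / 2 = 0.001504 mol.
[H2C4H4O6] = 0.001504 / 0.01661 L = 0.0906 M.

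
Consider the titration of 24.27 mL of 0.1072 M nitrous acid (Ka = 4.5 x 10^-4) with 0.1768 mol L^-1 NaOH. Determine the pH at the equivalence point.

n(HNO2) = 0.1072 x 0.02427 = 0.002602 mol; V(NaOH) at equivalence = 0.002602/0.1768 = 0.01472 L.
At equivalence all the acid is converted to NO2-; total volume = 0.02427 + 0.01472 = 0.03899 L, so [NO2-] = 0.002602/0.03899 = 0.06674 M.
Kb = Kw/Ka = 1.0e-14 / 4.5 x 10^-4 = 2.22e-11.
[OH^-] = sqrt(Kb x [NO2-]) = sqrt(2.22e-11 x 0.06674) = 1.22e-6 M.
pOH = 5.91, so pH = 14.00 - 5.91 = 8.09.

8.09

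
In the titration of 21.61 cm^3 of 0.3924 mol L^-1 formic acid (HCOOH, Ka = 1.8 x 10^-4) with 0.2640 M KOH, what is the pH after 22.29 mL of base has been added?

Initial n(HCOOH) = 0.3924 x 0.02161 = 0.008480 mol.
n(KOH) added = 0.2640 x 0.02229 = 0.005885 mol, converting that many moles of HCOOH to HCOO-.
Remaining n(HCOOH) = 0.002595 mol; n(HCOO-) = 0.005885 mol.
By Henderson-Hasselbalch, pH = pKa + log([A^-]/[HA]) = 3.74 + log(0.005885/0.002595) = 3.74 + (+0.36) = 4.10.

4.10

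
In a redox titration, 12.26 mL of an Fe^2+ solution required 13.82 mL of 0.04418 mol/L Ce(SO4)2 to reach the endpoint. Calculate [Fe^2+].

n(Ce(SO4)2) = 0.04418 x 0.01382 = 0.0006106 mol.
From the balanced equation, 1 mol Ce(SO4)2 reacts with 1 mol Fe^2+, so n(Fe^2+) = 0.0006106 x 1/1 = 0.0006106 mol.
[Fe^2+] = 0.0006106 / 0.01226 L = 0.0498 M.

0.0498 M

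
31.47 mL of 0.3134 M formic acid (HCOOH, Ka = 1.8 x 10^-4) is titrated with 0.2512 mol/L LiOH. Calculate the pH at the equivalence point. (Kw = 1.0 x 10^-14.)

8.44

n(HCOOH) = 0.3134 x 0.03147 = 0.009863 mol; V(LiOH) at equivalence = 0.009863/0.2512 = 0.03926 L.
At equivalence all the acid is converted to HCOO-; total volume = 0.03147 + 0.03926 = 0.07073 L, so [HCOO-] = 0.009863/0.07073 = 0.1394 M.
Kb = Kw/Ka = 1.0e-14 / 1.8 x 10^-4 = 5.56e-11.
[OH^-] = sqrt(Kb x [HCOO-]) = sqrt(5.56e-11 x 0.1394) = 2.78e-6 M.
pOH = 5.56, so pH = 14.00 - 5.56 = 8.44.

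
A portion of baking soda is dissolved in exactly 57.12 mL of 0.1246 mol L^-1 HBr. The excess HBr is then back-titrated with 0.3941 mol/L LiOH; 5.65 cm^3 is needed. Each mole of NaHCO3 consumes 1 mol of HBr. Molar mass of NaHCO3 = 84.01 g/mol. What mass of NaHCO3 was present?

0.411 g

Total n(HBr) added = 0.1246 x 0.05712 = 0.007117 mol.
n(LiOH) used = 0.3941 x 0.005650 = 0.002227 mol, which equals the excess n(HBr).
So n(HBr) consumed by the sample = 0.007117 - 0.002227 = 0.004890 mol.
n(NaHCO3) = 0.004890 / 1 = 0.004890 mol.
mass = 0.004890 mol x 84.01 g/mol = 0.411 g.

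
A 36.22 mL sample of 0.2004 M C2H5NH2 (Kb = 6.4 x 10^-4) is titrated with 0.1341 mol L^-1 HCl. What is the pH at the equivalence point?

5.95

n(C2H5NH2) = 0.2004 x 0.03622 = 0.007258 mol; V(HCl) at equivalence = 0.007258/0.1341 = 0.05413 L.
At equivalence the base is fully converted to C2H5NH3+; total volume = 0.09035 L, so [C2H5NH3+] = 0.007258/0.09035 = 0.08034 M.
Ka(C2H5NH3+) = Kw/Kb = 1.0e-14 / 6.4 x 10^-4 = 1.56e-11.
[H^+] = sqrt(Ka x [C2H5NH3+]) = sqrt(1.56e-11 x 0.08034) = 1.12e-6 M.
pH = -log(1.12e-6) = 5.95.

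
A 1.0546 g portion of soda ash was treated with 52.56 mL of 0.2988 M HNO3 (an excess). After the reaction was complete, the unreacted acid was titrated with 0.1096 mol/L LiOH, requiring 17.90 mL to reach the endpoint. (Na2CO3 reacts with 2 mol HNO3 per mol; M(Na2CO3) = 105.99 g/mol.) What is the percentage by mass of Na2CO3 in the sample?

Total n(HNO3) added = 0.2988 x 0.05256 = 0.01570 mol.
n(LiOH) used = 0.1096 x 0.01790 = 0.001962 mol, which equals the excess n(HNO3).
So n(HNO3) consumed by the sample = 0.01570 - 0.001962 = 0.01374 mol.
n(Na2CO3) = 0.01374 / 2 = 0.006872 mol.
mass Na2CO3 = 0.006872 x 105.99 = 0.7283 g, so %Na2CO3 = 0.7283/1.0546 x 100 = 69.1%.

69.1%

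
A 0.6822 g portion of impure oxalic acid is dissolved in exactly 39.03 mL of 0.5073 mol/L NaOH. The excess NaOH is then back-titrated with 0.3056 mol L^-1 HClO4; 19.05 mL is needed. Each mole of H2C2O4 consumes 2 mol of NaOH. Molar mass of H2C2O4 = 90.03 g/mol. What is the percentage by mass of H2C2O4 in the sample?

Total n(NaOH) added = 0.5073 x 0.03903 = 0.01980 mol.
n(HClO4) used = 0.3056 x 0.01905 = 0.005822 mol, which equals the excess n(NaOH).
So n(NaOH) consumed by the sample = 0.01980 - 0.005822 = 0.01398 mol.
n(H2C2O4) = 0.01398 / 2 = 0.006989 mol.
mass H2C2O4 = 0.006989 x 90.03 = 0.6292 g, so %H2C2O4 = 0.6292/0.6822 x 100 = 92.2%.

92.2%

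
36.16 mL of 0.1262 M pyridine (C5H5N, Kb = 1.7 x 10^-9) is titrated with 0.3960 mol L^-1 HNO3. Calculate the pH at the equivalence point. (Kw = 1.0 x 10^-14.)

3.12

n(C5H5N) = 0.1262 x 0.03616 = 0.004563 mol; V(HNO3) at equivalence = 0.004563/0.3960 = 0.01152 L.
At equivalence the base is fully converted to C5H5NH+; total volume = 0.04768 L, so [C5H5NH+] = 0.004563/0.04768 = 0.09570 M.
Ka(C5H5NH+) = Kw/Kb = 1.0e-14 / 1.7 x 10^-9 = 5.88e-6.
[H^+] = sqrt(Ka x [C5H5NH+]) = sqrt(5.88e-6 x 0.09570) = 0.000750 M.
pH = -log(0.000750) = 3.12.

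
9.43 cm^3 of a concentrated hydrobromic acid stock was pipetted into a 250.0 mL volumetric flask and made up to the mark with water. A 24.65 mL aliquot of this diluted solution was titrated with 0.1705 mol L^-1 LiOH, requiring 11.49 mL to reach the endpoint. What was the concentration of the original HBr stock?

2.11 M

n(LiOH) = 0.1705 x 0.01149 = 0.001959 mol.
n(HBr) in the aliquot = 0.001959 mol.
[diluted HBr] = 0.001959 / 0.02465 = 0.07947 M.
Dilution factor = 250.0/9.430 = 26.51, so [stock] = 0.07947 x 26.51 = 2.11 M.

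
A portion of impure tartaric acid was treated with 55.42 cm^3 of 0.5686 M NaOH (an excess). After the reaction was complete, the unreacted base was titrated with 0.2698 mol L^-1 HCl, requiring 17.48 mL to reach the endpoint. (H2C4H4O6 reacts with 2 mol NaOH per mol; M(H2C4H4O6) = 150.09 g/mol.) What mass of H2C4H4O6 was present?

Total n(NaOH) added = 0.5686 x 0.05542 = 0.03151 mol.
n(HCl) used = 0.2698 x 0.01748 = 0.004716 mol, which equals the excess n(NaOH).
So n(NaOH) consumed by the sample = 0.03151 - 0.004716 = 0.02680 mol.
n(H2C4H4O6) = 0.02680 / 2 = 0.01340 mol.
mass = 0.01340 mol x 150.09 g/mol = 2.01 g.

2.01 g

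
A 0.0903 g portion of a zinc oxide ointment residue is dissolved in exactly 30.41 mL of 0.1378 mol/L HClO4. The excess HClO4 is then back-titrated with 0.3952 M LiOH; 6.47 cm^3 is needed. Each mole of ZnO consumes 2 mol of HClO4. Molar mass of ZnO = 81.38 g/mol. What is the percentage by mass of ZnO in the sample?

73.6%

Total n(HClO4) added = 0.1378 x 0.03041 = 0.004190 mol.
n(LiOH) used = 0.3952 x 0.006470 = 0.002557 mol, which equals the excess n(HClO4).
So n(HClO4) consumed by the sample = 0.004190 - 0.002557 = 0.001634 mol.
n(ZnO) = 0.001634 / 2 = 0.0008168 mol.
mass ZnO = 0.0008168 x 81.38 = 0.06647 g, so %ZnO = 0.06647/0.0903 x 100 = 73.6%.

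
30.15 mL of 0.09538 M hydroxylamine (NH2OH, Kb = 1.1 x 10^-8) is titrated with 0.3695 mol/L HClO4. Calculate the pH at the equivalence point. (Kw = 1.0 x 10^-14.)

3.58

n(NH2OH) = 0.09538 x 0.03015 = 0.002876 mol; V(HClO4) at equivalence = 0.002876/0.3695 = 0.007783 L.
At equivalence the base is fully converted to NH3OH+; total volume = 0.03793 L, so [NH3OH+] = 0.002876/0.03793 = 0.07581 M.
Ka(NH3OH+) = Kw/Kb = 1.0e-14 / 1.1 x 10^-8 = 9.09e-7.
[H^+] = sqrt(Ka x [NH3OH+]) = sqrt(9.09e-7 x 0.07581) = 0.000263 M.
pH = -log(0.000263) = 3.58.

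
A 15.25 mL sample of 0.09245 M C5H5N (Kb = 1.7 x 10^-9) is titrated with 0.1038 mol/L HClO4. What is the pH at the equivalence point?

n(C5H5N) = 0.09245 x 0.01525 = 0.001410 mol; V(HClO4) at equivalence = 0.001410/0.1038 = 0.01358 L.
At equivalence the base is fully converted to C5H5NH+; total volume = 0.02883 L, so [C5H5NH+] = 0.001410/0.02883 = 0.04890 M.
Ka(C5H5NH+) = Kw/Kb = 1.0e-14 / 1.7 x 10^-9 = 5.88e-6.
[H^+] = sqrt(Ka x [C5H5NH+]) = sqrt(5.88e-6 x 0.04890) = 0.000536 M.
pH = -log(0.000536) = 3.27.

3.27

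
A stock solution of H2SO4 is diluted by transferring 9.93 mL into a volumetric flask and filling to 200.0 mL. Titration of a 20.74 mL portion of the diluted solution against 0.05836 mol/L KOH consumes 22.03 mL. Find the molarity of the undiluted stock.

0.624 M

n(KOH) = 0.05836 x 0.02203 = 0.001286 mol.
n(H2SO4) in the aliquot = 0.001286 x 1/2 = 0.0006428 mol.
[diluted H2SO4] = 0.0006428 / 0.02074 = 0.03099 M.
Dilution factor = 200.0/9.930 = 20.14, so [stock] = 0.03099 x 20.14 = 0.624 M.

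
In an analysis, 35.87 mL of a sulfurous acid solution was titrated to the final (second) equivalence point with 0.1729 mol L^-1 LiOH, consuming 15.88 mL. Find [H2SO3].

n(LiOH) = 0.1729 x 0.01588 = 0.002746 mol.
At the final (second) equivalence point, 2 mol OH^- react per mol H2SO3, so n(H2SO3) = 0.002746 / 2 = 0.001373 mol.
[H2SO3] = 0.001373 / 0.03587 L = 0.0383 M.

0.0383 M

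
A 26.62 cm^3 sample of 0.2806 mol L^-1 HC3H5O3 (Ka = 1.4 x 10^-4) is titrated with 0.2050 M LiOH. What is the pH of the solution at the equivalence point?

n(HC3H5O3) = 0.2806 x 0.02662 = 0.007470 mol; V(LiOH) at equivalence = 0.007470/0.2050 = 0.03644 L.
At equivalence all the acid is converted to C3H5O3-; total volume = 0.02662 + 0.03644 = 0.06306 L, so [C3H5O3-] = 0.007470/0.06306 = 0.1185 M.
Kb = Kw/Ka = 1.0e-14 / 1.4 x 10^-4 = 7.14e-11.
[OH^-] = sqrt(Kb x [C3H5O3-]) = sqrt(7.14e-11 x 0.1185) = 2.91e-6 M.
pOH = 5.54, so pH = 14.00 - 5.54 = 8.46.

8.46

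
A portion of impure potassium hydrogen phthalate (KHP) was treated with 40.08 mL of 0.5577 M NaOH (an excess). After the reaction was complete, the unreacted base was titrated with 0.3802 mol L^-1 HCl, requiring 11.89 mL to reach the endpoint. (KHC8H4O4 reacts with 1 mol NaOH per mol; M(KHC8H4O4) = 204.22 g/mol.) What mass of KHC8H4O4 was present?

Total n(NaOH) added = 0.5577 x 0.04008 = 0.02235 mol.
n(HCl) used = 0.3802 x 0.01189 = 0.004521 mol, which equals the excess n(NaOH).
So n(NaOH) consumed by the sample = 0.02235 - 0.004521 = 0.01783 mol.
n(KHC8H4O4) = 0.01783 / 1 = 0.01783 mol.
mass = 0.01783 mol x 204.22 g/mol = 3.64 g.

3.64 g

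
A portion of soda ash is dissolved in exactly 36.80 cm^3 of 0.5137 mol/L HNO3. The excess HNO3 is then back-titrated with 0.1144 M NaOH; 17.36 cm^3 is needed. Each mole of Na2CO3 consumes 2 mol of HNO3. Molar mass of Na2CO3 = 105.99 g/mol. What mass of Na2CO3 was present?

Total n(HNO3) added = 0.5137 x 0.03680 = 0.01890 mol.
n(NaOH) used = 0.1144 x 0.01736 = 0.001986 mol, which equals the excess n(HNO3).
So n(HNO3) consumed by the sample = 0.01890 - 0.001986 = 0.01692 mol.
n(Na2CO3) = 0.01692 / 2 = 0.008459 mol.
mass = 0.008459 mol x 105.99 g/mol = 0.897 g.

0.897 g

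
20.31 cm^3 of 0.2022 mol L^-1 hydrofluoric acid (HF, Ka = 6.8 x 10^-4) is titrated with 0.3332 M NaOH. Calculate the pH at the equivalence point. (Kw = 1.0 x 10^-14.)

8.13

n(HF) = 0.2022 x 0.02031 = 0.004107 mol; V(NaOH) at equivalence = 0.004107/0.3332 = 0.01232 L.
At equivalence all the acid is converted to F-; total volume = 0.02031 + 0.01232 = 0.03263 L, so [F-] = 0.004107/0.03263 = 0.1258 M.
Kb = Kw/Ka = 1.0e-14 / 6.8 x 10^-4 = 1.47e-11.
[OH^-] = sqrt(Kb x [F-]) = sqrt(1.47e-11 x 0.1258) = 1.36e-6 M.
pOH = 5.87, so pH = 14.00 - 5.87 = 8.13.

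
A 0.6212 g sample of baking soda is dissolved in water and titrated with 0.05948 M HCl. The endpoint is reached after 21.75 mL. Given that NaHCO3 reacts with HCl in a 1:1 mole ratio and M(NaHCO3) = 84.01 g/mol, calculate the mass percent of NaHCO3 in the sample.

n(HCl) = 0.05948 x 0.02175 = 0.001294 mol.
n(NaHCO3) = 0.001294 / 1 = 0.001294 mol.
mass of NaHCO3 = 0.001294 x 84.01 = 0.1087 g.
% purity = 0.1087 / 0.6212 x 100 = 17.5%.

17.5%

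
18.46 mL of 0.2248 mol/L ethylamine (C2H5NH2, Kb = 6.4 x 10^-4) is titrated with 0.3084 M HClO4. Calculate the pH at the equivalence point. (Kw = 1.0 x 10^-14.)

n(C2H5NH2) = 0.2248 x 0.01846 = 0.004150 mol; V(HClO4) at equivalence = 0.004150/0.3084 = 0.01346 L.
At equivalence the base is fully converted to C2H5NH3+; total volume = 0.03192 L, so [C2H5NH3+] = 0.004150/0.03192 = 0.1300 M.
Ka(C2H5NH3+) = Kw/Kb = 1.0e-14 / 6.4 x 10^-4 = 1.56e-11.
[H^+] = sqrt(Ka x [C2H5NH3+]) = sqrt(1.56e-11 x 0.1300) = 1.43e-6 M.
pH = -log(1.43e-6) = 5.85.

5.85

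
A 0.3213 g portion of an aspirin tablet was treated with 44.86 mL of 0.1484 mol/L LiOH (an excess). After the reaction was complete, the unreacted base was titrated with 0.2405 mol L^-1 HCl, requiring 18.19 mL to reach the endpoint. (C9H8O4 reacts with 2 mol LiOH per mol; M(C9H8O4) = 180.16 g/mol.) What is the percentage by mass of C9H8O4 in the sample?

64.0%

Total n(LiOH) added = 0.1484 x 0.04486 = 0.006657 mol.
n(HCl) used = 0.2405 x 0.01819 = 0.004375 mol, which equals the excess n(LiOH).
So n(LiOH) consumed by the sample = 0.006657 - 0.004375 = 0.002283 mol.
n(C9H8O4) = 0.002283 / 2 = 0.001141 mol.
mass C9H8O4 = 0.001141 x 180.16 = 0.2056 g, so %C9H8O4 = 0.2056/0.3213 x 100 = 64.0%.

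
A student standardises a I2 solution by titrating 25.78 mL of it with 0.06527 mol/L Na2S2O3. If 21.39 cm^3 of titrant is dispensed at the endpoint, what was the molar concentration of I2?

n(Na2S2O3) = 0.06527 x 0.02139 = 0.001396 mol.
From the balanced equation, 2 mol Na2S2O3 reacts with 1 mol I2, so n(I2) = 0.001396 x 1/2 = 0.0006981 mol.
[I2] = 0.0006981 / 0.02578 L = 0.0271 M.

0.0271 M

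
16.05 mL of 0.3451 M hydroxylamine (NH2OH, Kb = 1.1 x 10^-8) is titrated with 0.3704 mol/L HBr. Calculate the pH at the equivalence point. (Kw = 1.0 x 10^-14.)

n(NH2OH) = 0.3451 x 0.01605 = 0.005539 mol; V(HBr) at equivalence = 0.005539/0.3704 = 0.01495 L.
At equivalence the base is fully converted to NH3OH+; total volume = 0.03100 L, so [NH3OH+] = 0.005539/0.03100 = 0.1787 M.
Ka(NH3OH+) = Kw/Kb = 1.0e-14 / 1.1 x 10^-8 = 9.09e-7.
[H^+] = sqrt(Ka x [NH3OH+]) = sqrt(9.09e-7 x 0.1787) = 0.000403 M.
pH = -log(0.000403) = 3.39.

3.39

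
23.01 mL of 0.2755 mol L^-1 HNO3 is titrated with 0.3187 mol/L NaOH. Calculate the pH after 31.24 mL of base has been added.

12.82

n(acid) = 0.2755 x 0.02301 = 0.006339 mol; n(NaOH) added = 0.3187 x 0.03124 = 0.009956 mol.
Base is in excess by 0.009956 - 0.006339 = 0.003617 mol in a total volume of 0.05425 L.
[OH^-] = 0.003617/0.05425 = 0.06667 M, so pOH = 1.18 and pH = 14.00 - 1.18 = 12.82.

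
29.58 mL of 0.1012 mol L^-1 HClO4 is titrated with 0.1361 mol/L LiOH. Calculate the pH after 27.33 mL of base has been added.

n(acid) = 0.1012 x 0.02958 = 0.002993 mol; n(LiOH) added = 0.1361 x 0.02733 = 0.003720 mol.
Base is in excess by 0.003720 - 0.002993 = 0.0007261 mol in a total volume of 0.05691 L.
[OH^-] = 0.0007261/0.05691 = 0.01276 M, so pOH = 1.89 and pH = 14.00 - 1.89 = 12.11.

12.11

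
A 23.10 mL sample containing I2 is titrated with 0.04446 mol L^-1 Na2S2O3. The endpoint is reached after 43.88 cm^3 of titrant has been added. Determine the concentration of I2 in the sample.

0.0422 M

n(Na2S2O3) = 0.04446 x 0.04388 = 0.001951 mol.
From the balanced equation, 2 mol Na2S2O3 reacts with 1 mol I2, so n(I2) = 0.001951 x 1/2 = 0.0009755 mol.
[I2] = 0.0009755 / 0.02310 L = 0.0422 M.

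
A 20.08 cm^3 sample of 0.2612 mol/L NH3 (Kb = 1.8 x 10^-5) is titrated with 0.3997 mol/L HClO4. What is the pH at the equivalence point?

5.03

n(NH3) = 0.2612 x 0.02008 = 0.005245 mol; V(HClO4) at equivalence = 0.005245/0.3997 = 0.01312 L.
At equivalence the base is fully converted to NH4+; total volume = 0.03320 L, so [NH4+] = 0.005245/0.03320 = 0.1580 M.
Ka(NH4+) = Kw/Kb = 1.0e-14 / 1.8 x 10^-5 = 5.56e-10.
[H^+] = sqrt(Ka x [NH4+]) = sqrt(5.56e-10 x 0.1580) = 9.37e-6 M.
pH = -log(9.37e-6) = 5.03.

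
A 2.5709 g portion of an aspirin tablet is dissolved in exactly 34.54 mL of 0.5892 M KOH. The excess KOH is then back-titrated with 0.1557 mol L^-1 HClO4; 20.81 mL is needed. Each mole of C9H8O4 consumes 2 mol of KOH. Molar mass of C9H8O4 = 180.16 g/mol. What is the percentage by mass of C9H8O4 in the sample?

60.0%

Total n(KOH) added = 0.5892 x 0.03454 = 0.02035 mol.
n(HClO4) used = 0.1557 x 0.02081 = 0.003240 mol, which equals the excess n(KOH).
So n(KOH) consumed by the sample = 0.02035 - 0.003240 = 0.01711 mol.
n(C9H8O4) = 0.01711 / 2 = 0.008555 mol.
mass C9H8O4 = 0.008555 x 180.16 = 1.541 g, so %C9H8O4 = 1.541/2.5709 x 100 = 60.0%.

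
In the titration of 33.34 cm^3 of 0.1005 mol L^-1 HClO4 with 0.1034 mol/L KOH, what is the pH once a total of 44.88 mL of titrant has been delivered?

12.22

n(acid) = 0.1005 x 0.03334 = 0.003351 mol; n(KOH) added = 0.1034 x 0.04488 = 0.004641 mol.
Base is in excess by 0.004641 - 0.003351 = 0.001290 mol in a total volume of 0.07822 L.
[OH^-] = 0.001290/0.07822 = 0.01649 M, so pOH = 1.78 and pH = 14.00 - 1.78 = 12.22.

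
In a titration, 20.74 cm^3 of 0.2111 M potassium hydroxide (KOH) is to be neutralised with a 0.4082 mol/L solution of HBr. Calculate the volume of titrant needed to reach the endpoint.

n(KOH) = 0.2111 mol/L x 0.02074 L = 0.004378 mol.
At equivalence n(HBr) = n(KOH) = 0.004378 mol.
V(HBr) = 0.004378 / 0.4082 = 0.01073 L = 10.7 mL.

10.7 mL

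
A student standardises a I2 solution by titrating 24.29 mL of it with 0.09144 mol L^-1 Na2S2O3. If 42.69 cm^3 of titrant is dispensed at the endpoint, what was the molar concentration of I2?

0.0804 M

n(Na2S2O3) = 0.09144 x 0.04269 = 0.003904 mol.
From the balanced equation, 2 mol Na2S2O3 reacts with 1 mol I2, so n(I2) = 0.003904 x 1/2 = 0.001952 mol.
[I2] = 0.001952 / 0.02429 L = 0.0804 M.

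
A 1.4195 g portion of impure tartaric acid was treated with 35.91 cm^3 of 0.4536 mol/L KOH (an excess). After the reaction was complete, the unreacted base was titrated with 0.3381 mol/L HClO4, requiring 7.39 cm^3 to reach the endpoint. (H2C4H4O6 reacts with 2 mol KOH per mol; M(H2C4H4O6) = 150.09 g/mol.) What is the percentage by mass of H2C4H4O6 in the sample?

72.9%

Total n(KOH) added = 0.4536 x 0.03591 = 0.01629 mol.
n(HClO4) used = 0.3381 x 0.007390 = 0.002499 mol, which equals the excess n(KOH).
So n(KOH) consumed by the sample = 0.01629 - 0.002499 = 0.01379 mol.
n(H2C4H4O6) = 0.01379 / 2 = 0.006895 mol.
mass H2C4H4O6 = 0.006895 x 150.09 = 1.035 g, so %H2C4H4O6 = 1.035/1.4195 x 100 = 72.9%.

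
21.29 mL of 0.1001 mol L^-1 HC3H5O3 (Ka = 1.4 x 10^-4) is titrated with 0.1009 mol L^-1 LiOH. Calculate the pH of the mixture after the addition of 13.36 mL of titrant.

Initial n(HC3H5O3) = 0.1001 x 0.02129 = 0.002131 mol.
n(LiOH) added = 0.1009 x 0.01336 = 0.001348 mol, converting that many moles of HC3H5O3 to C3H5O3-.
Remaining n(HC3H5O3) = 0.0007831 mol; n(C3H5O3-) = 0.001348 mol.
By Henderson-Hasselbalch, pH = pKa + log([A^-]/[HA]) = 3.85 + log(0.001348/0.0007831) = 3.85 + (+0.24) = 4.09.

4.09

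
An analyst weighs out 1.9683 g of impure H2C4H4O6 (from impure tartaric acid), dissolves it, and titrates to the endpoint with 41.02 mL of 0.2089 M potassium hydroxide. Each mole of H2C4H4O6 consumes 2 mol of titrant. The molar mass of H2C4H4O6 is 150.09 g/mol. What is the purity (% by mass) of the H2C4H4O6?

n(KOH) = 0.2089 x 0.04102 = 0.008569 mol.
n(H2C4H4O6) = 0.008569 / 2 = 0.004285 mol.
mass of H2C4H4O6 = 0.004285 x 150.09 = 0.6431 g.
% purity = 0.6431 / 1.9683 x 100 = 32.7%.

32.7%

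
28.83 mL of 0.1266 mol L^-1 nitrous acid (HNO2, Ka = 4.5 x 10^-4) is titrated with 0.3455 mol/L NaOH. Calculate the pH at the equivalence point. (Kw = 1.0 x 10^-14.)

n(HNO2) = 0.1266 x 0.02883 = 0.003650 mol; V(NaOH) at equivalence = 0.003650/0.3455 = 0.01056 L.
At equivalence all the acid is converted to NO2-; total volume = 0.02883 + 0.01056 = 0.03939 L, so [NO2-] = 0.003650/0.03939 = 0.09265 M.
Kb = Kw/Ka = 1.0e-14 / 4.5 x 10^-4 = 2.22e-11.
[OH^-] = sqrt(Kb x [NO2-]) = sqrt(2.22e-11 x 0.09265) = 1.43e-6 M.
pOH = 5.84, so pH = 14.00 - 5.84 = 8.16.

8.16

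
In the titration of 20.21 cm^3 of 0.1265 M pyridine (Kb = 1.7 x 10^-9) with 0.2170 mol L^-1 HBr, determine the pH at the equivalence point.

n(C5H5N) = 0.1265 x 0.02021 = 0.002557 mol; V(HBr) at equivalence = 0.002557/0.2170 = 0.01178 L.
At equivalence the base is fully converted to C5H5NH+; total volume = 0.03199 L, so [C5H5NH+] = 0.002557/0.03199 = 0.07991 M.
Ka(C5H5NH+) = Kw/Kb = 1.0e-14 / 1.7 x 10^-9 = 5.88e-6.
[H^+] = sqrt(Ka x [C5H5NH+]) = sqrt(5.88e-6 x 0.07991) = 0.000686 M.
pH = -log(0.000686) = 3.16.

3.16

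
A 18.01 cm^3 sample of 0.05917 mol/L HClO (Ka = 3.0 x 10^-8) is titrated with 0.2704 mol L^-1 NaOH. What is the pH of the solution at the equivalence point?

n(HClO) = 0.05917 x 0.01801 = 0.001066 mol; V(NaOH) at equivalence = 0.001066/0.2704 = 0.003941 L.
At equivalence all the acid is converted to ClO-; total volume = 0.01801 + 0.003941 = 0.02195 L, so [ClO-] = 0.001066/0.02195 = 0.04855 M.
Kb = Kw/Ka = 1.0e-14 / 3.0 x 10^-8 = 3.33e-7.
[OH^-] = sqrt(Kb x [ClO-]) = sqrt(3.33e-7 x 0.04855) = 0.000127 M.
pOH = 3.90, so pH = 14.00 - 3.90 = 10.10.

10.10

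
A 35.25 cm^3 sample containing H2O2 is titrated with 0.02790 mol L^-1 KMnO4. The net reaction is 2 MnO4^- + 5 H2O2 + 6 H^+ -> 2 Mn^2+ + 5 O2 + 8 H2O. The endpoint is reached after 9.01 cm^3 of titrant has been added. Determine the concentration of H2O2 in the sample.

0.0178 M

n(KMnO4) = 0.02790 x 0.009010 = 0.0002514 mol.
From the balanced equation, 2 mol KMnO4 reacts with 5 mol H2O2, so n(H2O2) = 0.0002514 x 5/2 = 0.0006284 mol.
[H2O2] = 0.0006284 / 0.03525 L = 0.0178 M.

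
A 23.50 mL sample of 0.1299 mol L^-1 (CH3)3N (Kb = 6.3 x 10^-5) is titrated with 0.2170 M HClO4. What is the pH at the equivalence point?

5.44

n((CH3)3N) = 0.1299 x 0.02350 = 0.003053 mol; V(HClO4) at equivalence = 0.003053/0.2170 = 0.01407 L.
At equivalence the base is fully converted to (CH3)3NH+; total volume = 0.03757 L, so [(CH3)3NH+] = 0.003053/0.03757 = 0.08126 M.
Ka((CH3)3NH+) = Kw/Kb = 1.0e-14 / 6.3 x 10^-5 = 1.59e-10.
[H^+] = sqrt(Ka x [(CH3)3NH+]) = sqrt(1.59e-10 x 0.08126) = 3.59e-6 M.
pH = -log(3.59e-6) = 5.44.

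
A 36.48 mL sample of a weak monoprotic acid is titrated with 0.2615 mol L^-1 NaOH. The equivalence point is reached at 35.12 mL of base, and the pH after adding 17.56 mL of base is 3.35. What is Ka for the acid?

17.56 mL is half of the equivalence volume, so this is the half-equivalence point where [HA] = [A^-].
At half-equivalence pH = pKa, so pKa = 3.35.
Ka = 10^(-3.35) = 4.5 x 10^-4.

4.5 x 10^-4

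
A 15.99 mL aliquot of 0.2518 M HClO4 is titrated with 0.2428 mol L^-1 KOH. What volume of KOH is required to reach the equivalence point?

16.6 mL

n(HClO4) = 0.2518 mol/L x 0.01599 L = 0.004026 mol.
At equivalence n(KOH) = n(HClO4) = 0.004026 mol.
V(KOH) = 0.004026 / 0.2428 = 0.01658 L = 16.6 mL.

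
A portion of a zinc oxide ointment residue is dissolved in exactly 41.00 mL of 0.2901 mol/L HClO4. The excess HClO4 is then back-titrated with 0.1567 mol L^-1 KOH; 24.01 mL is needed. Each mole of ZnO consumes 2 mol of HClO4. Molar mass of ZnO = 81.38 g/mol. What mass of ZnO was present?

Total n(HClO4) added = 0.2901 x 0.04100 = 0.01189 mol.
n(KOH) used = 0.1567 x 0.02401 = 0.003762 mol, which equals the excess n(HClO4).
So n(HClO4) consumed by the sample = 0.01189 - 0.003762 = 0.008132 mol.
n(ZnO) = 0.008132 / 2 = 0.004066 mol.
mass = 0.004066 mol x 81.38 g/mol = 0.331 g.

0.331 g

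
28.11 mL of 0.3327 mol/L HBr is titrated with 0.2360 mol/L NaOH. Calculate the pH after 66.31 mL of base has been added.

12.82

n(acid) = 0.3327 x 0.02811 = 0.009352 mol; n(NaOH) added = 0.2360 x 0.06631 = 0.01565 mol.
Base is in excess by 0.01565 - 0.009352 = 0.006297 mol in a total volume of 0.09442 L.
[OH^-] = 0.006297/0.09442 = 0.06669 M, so pOH = 1.18 and pH = 14.00 - 1.18 = 12.82.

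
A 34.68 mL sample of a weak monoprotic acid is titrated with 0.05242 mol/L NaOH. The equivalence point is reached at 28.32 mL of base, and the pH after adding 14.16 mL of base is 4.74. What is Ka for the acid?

1.8 x 10^-5

14.16 mL is half of the equivalence volume, so this is the half-equivalence point where [HA] = [A^-].
At half-equivalence pH = pKa, so pKa = 4.74.
Ka = 10^(-4.74) = 1.8 x 10^-5.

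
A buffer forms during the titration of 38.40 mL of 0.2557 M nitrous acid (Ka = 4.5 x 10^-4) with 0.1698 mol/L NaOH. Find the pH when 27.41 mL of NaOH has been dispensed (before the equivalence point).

Initial n(HNO2) = 0.2557 x 0.03840 = 0.009819 mol.
n(NaOH) added = 0.1698 x 0.02741 = 0.004654 mol, converting that many moles of HNO2 to NO2-.
Remaining n(HNO2) = 0.005165 mol; n(NO2-) = 0.004654 mol.
By Henderson-Hasselbalch, pH = pKa + log([A^-]/[HA]) = 3.35 + log(0.004654/0.005165) = 3.35 + (-0.05) = 3.30.

3.30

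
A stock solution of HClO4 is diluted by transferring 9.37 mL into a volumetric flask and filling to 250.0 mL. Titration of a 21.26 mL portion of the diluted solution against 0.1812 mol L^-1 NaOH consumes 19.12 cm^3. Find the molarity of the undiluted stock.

n(NaOH) = 0.1812 x 0.01912 = 0.003465 mol.
n(HClO4) in the aliquot = 0.003465 mol.
[diluted HClO4] = 0.003465 / 0.02126 = 0.1630 M.
Dilution factor = 250.0/9.370 = 26.68, so [stock] = 0.1630 x 26.68 = 4.35 M.

4.35 M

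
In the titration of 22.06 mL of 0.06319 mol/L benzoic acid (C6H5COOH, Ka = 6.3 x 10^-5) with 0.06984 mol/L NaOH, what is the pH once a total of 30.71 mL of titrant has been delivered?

n(acid) = 0.06319 x 0.02206 = 0.001394 mol; n(NaOH) added = 0.06984 x 0.03071 = 0.002145 mol.
Base is in excess by 0.002145 - 0.001394 = 0.0007508 mol in a total volume of 0.05277 L.
[OH^-] = 0.0007508/0.05277 = 0.01423 M, so pOH = 1.85 and pH = 14.00 - 1.85 = 12.15.

12.15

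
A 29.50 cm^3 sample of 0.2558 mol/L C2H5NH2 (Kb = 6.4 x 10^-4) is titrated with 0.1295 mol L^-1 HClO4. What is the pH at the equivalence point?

n(C2H5NH2) = 0.2558 x 0.02950 = 0.007546 mol; V(HClO4) at equivalence = 0.007546/0.1295 = 0.05827 L.
At equivalence the base is fully converted to C2H5NH3+; total volume = 0.08777 L, so [C2H5NH3+] = 0.007546/0.08777 = 0.08597 M.
Ka(C2H5NH3+) = Kw/Kb = 1.0e-14 / 6.4 x 10^-4 = 1.56e-11.
[H^+] = sqrt(Ka x [C2H5NH3+]) = sqrt(1.56e-11 x 0.08597) = 1.16e-6 M.
pH = -log(1.16e-6) = 5.94.

5.94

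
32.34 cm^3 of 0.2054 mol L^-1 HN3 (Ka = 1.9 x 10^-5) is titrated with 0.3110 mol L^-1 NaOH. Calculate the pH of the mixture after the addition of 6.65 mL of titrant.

Initial n(HN3) = 0.2054 x 0.03234 = 0.006643 mol.
n(NaOH) added = 0.3110 x 0.006650 = 0.002068 mol, converting that many moles of HN3 to N3-.
Remaining n(HN3) = 0.004574 mol; n(N3-) = 0.002068 mol.
By Henderson-Hasselbalch, pH = pKa + log([A^-]/[HA]) = 4.72 + log(0.002068/0.004574) = 4.72 + (-0.34) = 4.38.

4.38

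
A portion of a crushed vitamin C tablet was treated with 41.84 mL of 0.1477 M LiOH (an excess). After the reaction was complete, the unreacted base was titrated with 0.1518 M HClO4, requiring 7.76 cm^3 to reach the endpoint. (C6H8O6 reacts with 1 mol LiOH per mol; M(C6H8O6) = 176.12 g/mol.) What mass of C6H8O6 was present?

0.881 g

Total n(LiOH) added = 0.1477 x 0.04184 = 0.006180 mol.
n(HClO4) used = 0.1518 x 0.007760 = 0.001178 mol, which equals the excess n(LiOH).
So n(LiOH) consumed by the sample = 0.006180 - 0.001178 = 0.005002 mol.
n(C6H8O6) = 0.005002 / 1 = 0.005002 mol.
mass = 0.005002 mol x 176.12 g/mol = 0.881 g.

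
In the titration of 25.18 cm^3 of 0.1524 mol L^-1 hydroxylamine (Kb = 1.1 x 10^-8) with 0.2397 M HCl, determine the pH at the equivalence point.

n(NH2OH) = 0.1524 x 0.02518 = 0.003837 mol; V(HCl) at equivalence = 0.003837/0.2397 = 0.01601 L.
At equivalence the base is fully converted to NH3OH+; total volume = 0.04119 L, so [NH3OH+] = 0.003837/0.04119 = 0.09317 M.
Ka(NH3OH+) = Kw/Kb = 1.0e-14 / 1.1 x 10^-8 = 9.09e-7.
[H^+] = sqrt(Ka x [NH3OH+]) = sqrt(9.09e-7 x 0.09317) = 0.000291 M.
pH = -log(0.000291) = 3.54.

3.54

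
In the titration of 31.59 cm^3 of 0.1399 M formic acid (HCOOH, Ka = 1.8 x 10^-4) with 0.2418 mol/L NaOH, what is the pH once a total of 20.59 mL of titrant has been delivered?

12.03

n(acid) = 0.1399 x 0.03159 = 0.004419 mol; n(NaOH) added = 0.2418 x 0.02059 = 0.004979 mol.
Base is in excess by 0.004979 - 0.004419 = 0.0005592 mol in a total volume of 0.05218 L.
[OH^-] = 0.0005592/0.05218 = 0.01072 M, so pOH = 1.97 and pH = 14.00 - 1.97 = 12.03.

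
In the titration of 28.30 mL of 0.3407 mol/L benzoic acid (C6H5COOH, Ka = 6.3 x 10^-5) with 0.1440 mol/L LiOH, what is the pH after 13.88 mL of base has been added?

3.62

Initial n(C6H5COOH) = 0.3407 x 0.02830 = 0.009642 mol.
n(LiOH) added = 0.1440 x 0.01388 = 0.001999 mol, converting that many moles of C6H5COOH to C6H5COO-.
Remaining n(C6H5COOH) = 0.007643 mol; n(C6H5COO-) = 0.001999 mol.
By Henderson-Hasselbalch, pH = pKa + log([A^-]/[HA]) = 4.20 + log(0.001999/0.007643) = 4.20 + (-0.58) = 3.62.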